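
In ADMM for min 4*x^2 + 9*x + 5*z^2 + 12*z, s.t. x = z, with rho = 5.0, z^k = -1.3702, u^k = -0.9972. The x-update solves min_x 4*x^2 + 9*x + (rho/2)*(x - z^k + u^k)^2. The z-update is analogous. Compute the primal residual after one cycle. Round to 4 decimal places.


ADMM iteration with rho = 5.0, z^k = -1.3702, u^k = -0.9972
Step 1: x-update.
Minimize 4*x^2 + 9*x + (5.0/2)*(x + 1.3702 - 0.9972)^2
FOC: (2*4 + 5.0)*x = -9 + 5.0*(-1.3702 + 0.9972)
x^{k+1} = -0.8358
Step 2: z-update.
Minimize 5*z^2 + 12*z + (5.0/2)*(-0.8358 - z - 0.9972)^2
FOC: (2*5 + 5.0)*z = -12 + 5.0*(-0.8358 - 0.9972)
z^{k+1} = -1.411
Step 3: u-update.
u^{k+1} = -0.9972 - 0.8358 + 1.411 = -0.422
Step 4: Primal residual = |-0.8358 + 1.411| = 0.5752


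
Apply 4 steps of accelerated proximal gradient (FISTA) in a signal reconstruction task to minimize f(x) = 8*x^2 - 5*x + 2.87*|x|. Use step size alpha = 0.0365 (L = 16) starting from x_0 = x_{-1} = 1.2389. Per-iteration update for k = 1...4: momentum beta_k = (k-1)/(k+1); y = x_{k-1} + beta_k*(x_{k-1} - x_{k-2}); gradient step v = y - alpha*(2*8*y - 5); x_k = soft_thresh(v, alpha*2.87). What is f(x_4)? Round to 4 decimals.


FISTA on f(x) = 8*x^2 - 5*x + 2.87*|x|
L = 16, alpha = 0.0365
Iteration 1: beta = 0.0, y = 1.2389 + 0.0*(1.2389 - 1.2389) = 1.2389
  grad(y) = 14.8224, v = y - alpha*grad = 0.6979
  prox(v) = soft_thresh(0.6979, 0.1048) = 0.5931
Iteration 2: beta = 0.3333, y = 0.5931 + 0.3333*(0.5931 - 1.2389) = 0.3779
  grad(y) = 1.0459, v = y - alpha*grad = 0.3397
  prox(v) = soft_thresh(0.3397, 0.1048) = 0.2349
Iteration 3: beta = 0.5, y = 0.2349 + 0.5*(0.2349 - 0.5931) = 0.0558
  grad(y) = -4.1065, v = y - alpha*grad = 0.2057
  prox(v) = soft_thresh(0.2057, 0.1048) = 0.101
Iteration 4: beta = 0.6, y = 0.101 + 0.6*(0.101 - 0.2349) = 0.0206
  grad(y) = -4.6704, v = y - alpha*grad = 0.1911
  prox(v) = soft_thresh(0.1911, 0.1048) = 0.0863
f(x_4) = 8*0.0863^2 - 5*0.0863 + 2.87*|0.0863| = -0.1242


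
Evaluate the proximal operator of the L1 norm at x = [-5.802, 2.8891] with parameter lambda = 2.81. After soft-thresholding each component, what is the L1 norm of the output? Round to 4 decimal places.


Soft-thresholding with lambda = 2.81:
prox(-5.802) = sign(-5.802)*max(|-5.802| - 2.81, 0) = -2.992
prox(2.8891) = sign(2.8891)*max(|2.8891| - 2.81, 0) = 0.0791
prox(x) = [-2.992, 0.0791]
||prox(x)||_1 = 2.992 + 0.0791 = 3.0711


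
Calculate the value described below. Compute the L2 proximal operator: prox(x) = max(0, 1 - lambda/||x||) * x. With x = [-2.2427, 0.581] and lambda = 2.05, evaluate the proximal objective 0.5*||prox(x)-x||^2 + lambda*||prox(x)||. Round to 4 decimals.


Step 1: Compute ||x||.
||x|| = 2.3167
Step 2: Compute scaling factor.
scale = max(0, 1 - 2.05/2.3167) = 0.1151
Step 3: prox(x) = [-0.2582, 0.0669]
||prox(x)|| = 0.2667
Step 4: Proximal objective.
0.5*||prox-x||^2 = 2.1013
lambda*||prox|| = 0.5467
Total = 2.6481


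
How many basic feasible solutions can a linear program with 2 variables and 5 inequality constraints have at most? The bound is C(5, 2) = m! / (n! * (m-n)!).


Each vertex corresponds to some choice of n active constraints out of m, so the number of vertices is at most C(m, n) = m! / (n!(m-n)!).
m = 5, n = 2
Numerator: 5 * 4
Denominator: 2! = 2
C(5, 2) = 10


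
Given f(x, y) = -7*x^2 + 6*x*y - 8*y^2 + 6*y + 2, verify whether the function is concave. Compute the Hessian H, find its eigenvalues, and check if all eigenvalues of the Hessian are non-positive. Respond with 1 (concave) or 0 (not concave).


The Hessian of f(x,y) = -7*x^2 + 6*x*y - 8*y^2 + 6*y + 2 is:
H = [[-14, 6], [6, -16]]
Trace = -14 - 16 = -30
Determinant = -14*-16 - (6)^2 = 188
Discriminant = (-30)^2 - 4*188 = 148.0
Eigenvalues: lambda_1 = -21.0828, lambda_2 = -8.9172
The function is concave.

1


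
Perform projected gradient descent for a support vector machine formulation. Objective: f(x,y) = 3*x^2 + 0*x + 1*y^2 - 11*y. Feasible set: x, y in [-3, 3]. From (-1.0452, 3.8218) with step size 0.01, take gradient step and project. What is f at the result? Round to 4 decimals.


Step 1: Compute gradient at (-1.0452, 3.8218).
grad_x = 2*3*-1.0452 + 0 = -6.2712
grad_y = 2*1*3.8218 - 11 = -3.3564
Step 2: Gradient step.
x_raw = -1.0452 - 0.01*-6.2712 = -0.9825
y_raw = 3.8218 - 0.01*-3.3564 = 3.8554
Step 3: Project onto [-3, 3].
x_proj = clip(-0.9825) = -0.9825
y_proj = clip(3.8554) = 3.0
Step 4: Evaluate f.
f(-0.9825, 3.0) = -21.1042


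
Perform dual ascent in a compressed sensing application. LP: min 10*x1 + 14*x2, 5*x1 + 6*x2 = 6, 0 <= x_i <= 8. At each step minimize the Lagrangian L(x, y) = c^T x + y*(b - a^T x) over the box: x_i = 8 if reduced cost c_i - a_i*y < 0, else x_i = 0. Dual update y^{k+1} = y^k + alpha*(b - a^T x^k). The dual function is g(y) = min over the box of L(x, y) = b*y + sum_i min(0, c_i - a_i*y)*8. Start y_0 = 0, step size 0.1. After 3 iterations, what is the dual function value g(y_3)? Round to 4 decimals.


Dual ascent for LP: min 10*x1 + 14*x2, 5*x1 + 6*x2 = 6, 0 <= x_i <= 8
Step 1: y^k = 0.0, reduced costs: (10.0, 14.0)
  x^k = (0.0, 0.0), subgradient = b - a^T x = 6.0
  y^{k+1} = 0.0 + 0.1*6.0 = 0.6
Step 2: y^k = 0.6, reduced costs: (7.0, 10.4)
  x^k = (0.0, 0.0), subgradient = b - a^T x = 6.0
  y^{k+1} = 0.6 + 0.1*6.0 = 1.2
Step 3: y^k = 1.2, reduced costs: (4.0, 6.8)
  x^k = (0.0, 0.0), subgradient = b - a^T x = 6.0
  y^{k+1} = 1.2 + 0.1*6.0 = 1.8
Dual objective at y_3 = 1.8: reduced costs (1.0, 3.2), box minimizer x = (0.0, 0.0)
g(y_3) = b*y + (c1 - a1*y)*x1 + (c2 - a2*y)*x2 = 6*1.8 + 1.0*0.0 + 3.2*0.0 = 10.8 + 0.0 + 0.0 = 10.8


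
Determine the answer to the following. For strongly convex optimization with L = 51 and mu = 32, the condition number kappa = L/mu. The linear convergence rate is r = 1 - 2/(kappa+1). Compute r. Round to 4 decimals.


Step 1: Compute the condition number.
kappa = L/mu = 51/32 = 1.5938
Step 2: Compute the convergence rate.
r = 1 - 2/(kappa + 1) = 1 - 2*mu/(L + mu) = (L - mu)/(L + mu) = 19/83 = 0.2289


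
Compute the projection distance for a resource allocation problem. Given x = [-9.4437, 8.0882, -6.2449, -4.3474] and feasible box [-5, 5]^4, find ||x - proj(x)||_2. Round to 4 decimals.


Project each component onto [-5, 5].
clip(-9.4437) = -5.0, clip(8.0882) = 5.0, clip(-6.2449) = -5.0, clip(-4.3474) = -4.3474
Projection = [-5.0, 5.0, -5.0, -4.3474]
Squared diffs: [19.7465, 9.537, 1.5498, 0.0]
Distance = sqrt(30.8333) = 5.5528


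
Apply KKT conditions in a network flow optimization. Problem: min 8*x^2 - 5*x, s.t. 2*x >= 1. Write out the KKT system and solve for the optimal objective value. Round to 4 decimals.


Step 1: Try lambda = 0 (constraint inactive).
x_unc = 5/(2*8) = 0.3125
Check: 2*0.3125 = 0.625 < 1 -- violated!
Step 2: Constraint must be active: 2*x = 1
x* = 1/2 = 0.5
lambda = (2*8*0.5 - 5)/2 = 1.5
Step 3: Compute optimal value.
f(x*) = 8*0.5^2 - 5*0.5 = -0.5


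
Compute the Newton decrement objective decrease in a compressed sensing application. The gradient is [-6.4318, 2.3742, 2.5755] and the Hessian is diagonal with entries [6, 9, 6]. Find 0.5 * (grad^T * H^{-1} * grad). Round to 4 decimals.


Step 1: H is diagonal, so H^(-1) * g = [-1.072, 0.2638, 0.4293].
Step 2: g^T H^(-1) g = sum_i g_i^2 / H_ii
  = (-6.4318)^2/6 + (2.3742)^2/9 + (2.5755)^2/6
  = 6.8947 + 0.6263 + 1.1055 = 8.6265
Step 3: Objective decrease = 0.5 * g^T H^(-1) g = 4.3133


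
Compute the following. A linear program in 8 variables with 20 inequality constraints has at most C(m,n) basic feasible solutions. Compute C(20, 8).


Each vertex corresponds to some choice of n active constraints out of m, so the number of vertices is at most C(m, n) = m! / (n!(m-n)!).
m = 20, n = 8
Numerator: 20 * 19 * 18 * 17 * 16 * 15 * 14 * 13
Denominator: 8! = 40320
C(20, 8) = 125970


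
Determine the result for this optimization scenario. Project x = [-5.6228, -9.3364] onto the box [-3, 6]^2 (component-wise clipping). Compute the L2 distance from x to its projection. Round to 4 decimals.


Project each component onto [-3, 6].
clip(-5.6228) = -3.0, clip(-9.3364) = -3.0
Projection = [-3.0, -3.0]
Squared diffs: [6.8791, 40.15]
Distance = sqrt(47.0291) = 6.8578


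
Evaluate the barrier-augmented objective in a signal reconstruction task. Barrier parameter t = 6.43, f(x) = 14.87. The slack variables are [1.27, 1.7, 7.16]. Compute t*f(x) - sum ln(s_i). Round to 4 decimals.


Step 1: Compute log-barrier.
ln values: [0.239, 0.5306, 1.9685]
phi = -(0.239 + 0.5306 + 1.9685) = -2.7382
Step 2: Compute augmented objective.
t*f(x) = 6.43*14.87 = 95.6141
Total = 95.6141 - 2.7382 = 92.8759


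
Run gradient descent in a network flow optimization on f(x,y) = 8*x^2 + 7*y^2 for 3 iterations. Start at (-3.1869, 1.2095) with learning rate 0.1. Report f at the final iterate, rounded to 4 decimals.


Gradient descent on f(x,y) = 8*x^2 + 7*y^2.
Starting point: (-3.1869, 1.2095), alpha = 0.1
Step 1: grad_x = 2*8*-3.1869 = -50.9904, grad_y = 2*7*1.2095 = 16.933
  x_1 = -3.1869 - 0.1*-50.9904 = 1.9121
  y_1 = 1.2095 - 0.1*16.933 = -0.4838
Step 2: grad_x = 2*8*1.9121 = 30.5942, grad_y = 2*7*-0.4838 = -6.7732
  x_2 = 1.9121 - 0.1*30.5942 = -1.1473
  y_2 = -0.4838 - 0.1*-6.7732 = 0.1935
Step 3: grad_x = 2*8*-1.1473 = -18.3565, grad_y = 2*7*0.1935 = 2.7093
  x_3 = -1.1473 - 0.1*-18.3565 = 0.6884
  y_3 = 0.1935 - 0.1*2.7093 = -0.0774
f(0.6884, -0.0774) = 8*0.6884^2 + 7*(-0.0774)^2 = 3.8328


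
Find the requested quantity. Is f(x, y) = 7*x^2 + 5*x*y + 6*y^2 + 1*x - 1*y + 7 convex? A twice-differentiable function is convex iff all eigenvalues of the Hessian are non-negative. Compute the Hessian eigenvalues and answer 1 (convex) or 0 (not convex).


The Hessian of f(x,y) = 7*x^2 + 5*x*y + 6*y^2 + 1*x - 1*y + 7 is:
H = [[14, 5], [5, 12]]
Trace = 14 + 12 = 26
Determinant = 14*12 - (5)^2 = 143
Discriminant = (26)^2 - 4*143 = 104.0
Eigenvalues: lambda_1 = 7.901, lambda_2 = 18.099
The function is convex.

1


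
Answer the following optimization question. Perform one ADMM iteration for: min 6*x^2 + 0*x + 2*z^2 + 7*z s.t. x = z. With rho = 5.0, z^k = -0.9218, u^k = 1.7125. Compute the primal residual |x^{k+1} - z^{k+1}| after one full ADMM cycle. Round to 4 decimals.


ADMM iteration with rho = 5.0, z^k = -0.9218, u^k = 1.7125
Step 1: x-update.
Minimize 6*x^2 + 0*x + (5.0/2)*(x + 0.9218 + 1.7125)^2
FOC: (2*6 + 5.0)*x = 0 + 5.0*(-0.9218 - 1.7125)
x^{k+1} = -0.7748
Step 2: z-update.
Minimize 2*z^2 + 7*z + (5.0/2)*(-0.7748 - z + 1.7125)^2
FOC: (2*2 + 5.0)*z = -7 + 5.0*(-0.7748 + 1.7125)
z^{k+1} = -0.2568
Step 3: u-update.
u^{k+1} = 1.7125 - 0.7748 + 0.2568 = 1.1945
Step 4: Primal residual = |-0.7748 + 0.2568| = 0.518


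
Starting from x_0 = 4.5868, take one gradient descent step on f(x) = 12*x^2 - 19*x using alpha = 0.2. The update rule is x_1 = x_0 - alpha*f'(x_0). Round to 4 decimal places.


We compute the gradient at x_0 and apply the update.
f'(x) = 24*x - 19
f'(4.5868) = 24*4.5868 - 19 = 91.0832
x_1 = 4.5868 - 0.2*91.0832 = -13.6298


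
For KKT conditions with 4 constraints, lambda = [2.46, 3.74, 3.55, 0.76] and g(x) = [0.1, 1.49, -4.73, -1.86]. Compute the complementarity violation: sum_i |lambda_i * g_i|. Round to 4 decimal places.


KKT complementary slackness check:
lambda_1 * g_1 = 2.46 * 0.1 = 0.246
lambda_2 * g_2 = 3.74 * 1.49 = 5.5726
lambda_3 * g_3 = 3.55 * -4.73 = -16.7915
lambda_4 * g_4 = 0.76 * -1.86 = -1.4136
Total violation = 0.246 + 5.5726 + 16.7915 + 1.4136 = 24.0237


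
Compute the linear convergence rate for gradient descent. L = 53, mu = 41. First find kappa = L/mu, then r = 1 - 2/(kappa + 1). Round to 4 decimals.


Step 1: Compute the condition number.
kappa = L/mu = 53/41 = 1.2927
Step 2: Compute the convergence rate.
r = 1 - 2/(kappa + 1) = 1 - 2*mu/(L + mu) = (L - mu)/(L + mu) = 12/94 = 0.1277


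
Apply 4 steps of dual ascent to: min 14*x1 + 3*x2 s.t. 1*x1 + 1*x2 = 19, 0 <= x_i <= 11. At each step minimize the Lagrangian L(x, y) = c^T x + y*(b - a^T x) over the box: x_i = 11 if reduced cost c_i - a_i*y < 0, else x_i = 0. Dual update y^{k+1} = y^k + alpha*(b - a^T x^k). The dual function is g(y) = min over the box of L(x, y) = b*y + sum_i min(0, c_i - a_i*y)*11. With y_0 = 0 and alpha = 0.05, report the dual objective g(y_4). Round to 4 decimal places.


Dual ascent for LP: min 14*x1 + 3*x2, 1*x1 + 1*x2 = 19, 0 <= x_i <= 11
Step 1: y^k = 0.0, reduced costs: (14.0, 3.0)
  x^k = (0.0, 0.0), subgradient = b - a^T x = 19.0
  y^{k+1} = 0.0 + 0.05*19.0 = 0.95
Step 2: y^k = 0.95, reduced costs: (13.05, 2.05)
  x^k = (0.0, 0.0), subgradient = b - a^T x = 19.0
  y^{k+1} = 0.95 + 0.05*19.0 = 1.9
Step 3: y^k = 1.9, reduced costs: (12.1, 1.1)
  x^k = (0.0, 0.0), subgradient = b - a^T x = 19.0
  y^{k+1} = 1.9 + 0.05*19.0 = 2.85
Step 4: y^k = 2.85, reduced costs: (11.15, 0.15)
  x^k = (0.0, 0.0), subgradient = b - a^T x = 19.0
  y^{k+1} = 2.85 + 0.05*19.0 = 3.8
Dual objective at y_4 = 3.8: reduced costs (10.2, -0.8), box minimizer x = (0.0, 11.0)
g(y_4) = b*y + (c1 - a1*y)*x1 + (c2 - a2*y)*x2 = 19*3.8 + 10.2*0.0 + (-0.8)*11.0 = 72.2 + 0.0 - 8.8 = 63.4


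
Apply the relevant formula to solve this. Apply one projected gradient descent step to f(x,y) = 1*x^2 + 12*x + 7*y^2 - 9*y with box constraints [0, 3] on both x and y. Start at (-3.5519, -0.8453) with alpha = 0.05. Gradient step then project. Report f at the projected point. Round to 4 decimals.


Step 1: Compute gradient at (-3.5519, -0.8453).
grad_x = 2*1*-3.5519 + 12 = 4.8962
grad_y = 2*7*-0.8453 - 9 = -20.8342
Step 2: Gradient step.
x_raw = -3.5519 - 0.05*4.8962 = -3.7967
y_raw = -0.8453 - 0.05*-20.8342 = 0.1964
Step 3: Project onto [0, 3].
x_proj = clip(-3.7967) = 0.0
y_proj = clip(0.1964) = 0.1964
Step 4: Evaluate f.
f(0.0, 0.1964) = -1.4977


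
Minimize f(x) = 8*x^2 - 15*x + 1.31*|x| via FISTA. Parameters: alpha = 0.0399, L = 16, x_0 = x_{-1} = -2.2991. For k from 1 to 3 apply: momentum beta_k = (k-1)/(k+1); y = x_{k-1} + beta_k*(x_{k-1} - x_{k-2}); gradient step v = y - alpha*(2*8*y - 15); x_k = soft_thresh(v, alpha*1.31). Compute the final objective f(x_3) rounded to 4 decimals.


FISTA on f(x) = 8*x^2 - 15*x + 1.31*|x|
L = 16, alpha = 0.0399
Iteration 1: beta = 0.0, y = -2.2991 + 0.0*(-2.2991 + 2.2991) = -2.2991
  grad(y) = -51.7856, v = y - alpha*grad = -0.2329
  prox(v) = soft_thresh(-0.2329, 0.0523) = -0.1806
Iteration 2: beta = 0.3333, y = -0.1806 + 0.3333*(-0.1806 + 2.2991) = 0.5256
  grad(y) = -6.5906, v = y - alpha*grad = 0.7886
  prox(v) = soft_thresh(0.7886, 0.0523) = 0.7363
Iteration 3: beta = 0.5, y = 0.7363 + 0.5*(0.7363 + 0.1806) = 1.1947
  grad(y) = 4.1155, v = y - alpha*grad = 1.0305
  prox(v) = soft_thresh(1.0305, 0.0523) = 0.9782
f(x_3) = 8*0.9782^2 - 15*0.9782 + 1.31*|0.9782| = -5.7365


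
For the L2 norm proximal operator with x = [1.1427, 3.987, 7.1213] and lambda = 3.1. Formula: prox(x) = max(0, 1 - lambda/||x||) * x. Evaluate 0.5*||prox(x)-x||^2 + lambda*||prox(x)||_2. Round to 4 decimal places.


Step 1: Compute ||x||.
||x|| = 8.241
Step 2: Compute scaling factor.
scale = max(0, 1 - 3.1/8.241) = 0.6238
Step 3: prox(x) = [0.7129, 2.4872, 4.4425]
||prox(x)|| = 5.141
Step 4: Proximal objective.
0.5*||prox-x||^2 = 4.805
lambda*||prox|| = 15.9371
Total = 20.7422


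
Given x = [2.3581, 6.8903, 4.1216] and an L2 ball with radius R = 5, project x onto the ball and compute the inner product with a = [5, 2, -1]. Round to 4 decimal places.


Step 1: Compute ||x|| (intermediates to 6 decimals).
||x|| = sqrt(2.3581^2 + 6.8903^2 + 4.1216^2) = 8.368062
Step 2: Project.
Since ||x|| > R, scale = R/||x|| = 5/8.368062 = 0.59751, proj(x) = scale * x
proj(x) = [1.408988, 4.117023, 2.462697]
Step 3: Dot product.
a^T * proj(x) = 5*1.408988 + 2*4.117023 - 1*2.462697 = 12.8163


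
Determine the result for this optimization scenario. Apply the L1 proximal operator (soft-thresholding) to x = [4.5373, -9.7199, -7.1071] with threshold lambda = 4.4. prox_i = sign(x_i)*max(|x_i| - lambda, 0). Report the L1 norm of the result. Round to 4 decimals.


Soft-thresholding with lambda = 4.4:
prox(4.5373) = sign(4.5373)*max(|4.5373| - 4.4, 0) = 0.1373
prox(-9.7199) = sign(-9.7199)*max(|-9.7199| - 4.4, 0) = -5.3199
prox(-7.1071) = sign(-7.1071)*max(|-7.1071| - 4.4, 0) = -2.7071
prox(x) = [0.1373, -5.3199, -2.7071]
||prox(x)||_1 = 0.1373 + 5.3199 + 2.7071 = 8.1643


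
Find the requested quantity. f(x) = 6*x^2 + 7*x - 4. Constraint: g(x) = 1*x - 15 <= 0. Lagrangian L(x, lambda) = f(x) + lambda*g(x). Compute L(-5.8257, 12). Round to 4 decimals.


Step 1: Evaluate f(x).
f(-5.8257) = 6*(-5.8257)^2 + 7*(-5.8257) - 4 = 158.8528
Step 2: Evaluate g(x).
g(-5.8257) = 1*-5.8257 - 15 = -20.8257
Step 3: Compute Lagrangian.
L = 158.8528 + 12*-20.8257 = -91.0556


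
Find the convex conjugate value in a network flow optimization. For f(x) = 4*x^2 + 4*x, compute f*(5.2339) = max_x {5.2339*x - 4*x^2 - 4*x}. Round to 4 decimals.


f*(y) = sup_x {y*x - a*x^2 - b*x} = sup_x {(y-b)*x - a*x^2}
FOC: (y - b) - 2a*x = 0 => x* = (y - b)/(2a)
x* = (5.2339 - 4)/(2*4) = 0.1542
f*(5.2339) = (y-b)^2/(4a) = (5.2339 - 4)^2/(4*4)
= 1.5225/16 = 0.0952


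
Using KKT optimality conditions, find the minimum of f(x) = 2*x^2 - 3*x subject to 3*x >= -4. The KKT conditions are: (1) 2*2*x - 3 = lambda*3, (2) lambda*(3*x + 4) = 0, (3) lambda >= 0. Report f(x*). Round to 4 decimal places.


Step 1: Try lambda = 0 (constraint inactive).
Stationarity: 2*2*x - 3 = 0
x* = 3/(2*2) = 0.75
Check constraint: 3*0.75 = 2.25 >= -4 -- satisfied.
Step 2: Compute optimal value.
f(x*) = 2*0.75^2 - 3*0.75 = -1.125


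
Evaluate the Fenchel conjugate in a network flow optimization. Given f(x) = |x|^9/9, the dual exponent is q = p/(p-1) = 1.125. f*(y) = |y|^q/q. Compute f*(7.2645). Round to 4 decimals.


The conjugate exponent q satisfies 1/p + 1/q = 1.
p = 9, so q = 9/(9 - 1) = 1.125
|y|^q = 7.2645^1.125 = 9.308
f*(7.2645) = 9.308 / 1.125 = 8.2738


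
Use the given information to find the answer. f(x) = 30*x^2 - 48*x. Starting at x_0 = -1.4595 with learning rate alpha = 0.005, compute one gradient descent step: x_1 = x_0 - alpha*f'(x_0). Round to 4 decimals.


We compute the gradient at x_0 and apply the update.
f'(x) = 60*x - 48
f'(-1.4595) = 60*-1.4595 - 48 = -135.57
x_1 = -1.4595 - 0.005*-135.57 = -0.7817


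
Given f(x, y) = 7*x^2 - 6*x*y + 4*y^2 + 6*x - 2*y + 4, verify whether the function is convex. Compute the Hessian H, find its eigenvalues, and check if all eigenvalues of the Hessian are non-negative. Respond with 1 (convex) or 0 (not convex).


The Hessian of f(x,y) = 7*x^2 - 6*x*y + 4*y^2 + 6*x - 2*y + 4 is:
H = [[14, -6], [-6, 8]]
Trace = 14 + 8 = 22
Determinant = 14*8 - (-6)^2 = 76
Discriminant = (22)^2 - 4*76 = 180.0
Eigenvalues: lambda_1 = 4.2918, lambda_2 = 17.7082
The function is convex.

1


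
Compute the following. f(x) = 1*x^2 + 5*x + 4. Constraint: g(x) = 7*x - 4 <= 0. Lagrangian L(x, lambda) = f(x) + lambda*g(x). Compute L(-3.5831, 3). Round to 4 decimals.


Step 1: Evaluate f(x).
f(-3.5831) = 1*(-3.5831)^2 + 5*(-3.5831) + 4 = -1.0769
Step 2: Evaluate g(x).
g(-3.5831) = 7*-3.5831 - 4 = -29.0817
Step 3: Compute Lagrangian.
L = -1.0769 + 3*-29.0817 = -88.322


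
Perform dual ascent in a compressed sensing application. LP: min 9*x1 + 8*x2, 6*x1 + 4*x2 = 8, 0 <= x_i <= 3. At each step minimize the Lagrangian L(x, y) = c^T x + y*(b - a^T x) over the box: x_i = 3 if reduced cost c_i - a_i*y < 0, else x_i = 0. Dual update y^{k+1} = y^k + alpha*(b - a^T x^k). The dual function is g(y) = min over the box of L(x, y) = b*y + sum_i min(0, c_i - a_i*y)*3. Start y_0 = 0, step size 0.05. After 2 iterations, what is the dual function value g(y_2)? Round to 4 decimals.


Dual ascent for LP: min 9*x1 + 8*x2, 6*x1 + 4*x2 = 8, 0 <= x_i <= 3
Step 1: y^k = 0.0, reduced costs: (9.0, 8.0)
  x^k = (0.0, 0.0), subgradient = b - a^T x = 8.0
  y^{k+1} = 0.0 + 0.05*8.0 = 0.4
Step 2: y^k = 0.4, reduced costs: (6.6, 6.4)
  x^k = (0.0, 0.0), subgradient = b - a^T x = 8.0
  y^{k+1} = 0.4 + 0.05*8.0 = 0.8
Dual objective at y_2 = 0.8: reduced costs (4.2, 4.8), box minimizer x = (0.0, 0.0)
g(y_2) = b*y + (c1 - a1*y)*x1 + (c2 - a2*y)*x2 = 8*0.8 + 4.2*0.0 + 4.8*0.0 = 6.4 + 0.0 + 0.0 = 6.4


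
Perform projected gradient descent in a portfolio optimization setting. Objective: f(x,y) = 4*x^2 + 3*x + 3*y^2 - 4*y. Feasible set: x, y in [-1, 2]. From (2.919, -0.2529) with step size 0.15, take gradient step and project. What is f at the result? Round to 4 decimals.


Step 1: Compute gradient at (2.919, -0.2529).
grad_x = 2*4*2.919 + 3 = 26.352
grad_y = 2*3*-0.2529 - 4 = -5.5174
Step 2: Gradient step.
x_raw = 2.919 - 0.15*26.352 = -1.0338
y_raw = -0.2529 - 0.15*-5.5174 = 0.5747
Step 3: Project onto [-1, 2].
x_proj = clip(-1.0338) = -1.0
y_proj = clip(0.5747) = 0.5747
Step 4: Evaluate f.
f(-1.0, 0.5747) = -0.308


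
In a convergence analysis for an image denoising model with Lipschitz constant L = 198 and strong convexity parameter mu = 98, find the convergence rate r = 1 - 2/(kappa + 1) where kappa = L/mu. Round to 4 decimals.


Step 1: Compute the condition number.
kappa = L/mu = 198/98 = 2.0204
Step 2: Compute the convergence rate.
r = 1 - 2/(kappa + 1) = 1 - 2*mu/(L + mu) = (L - mu)/(L + mu) = 100/296 = 0.3378


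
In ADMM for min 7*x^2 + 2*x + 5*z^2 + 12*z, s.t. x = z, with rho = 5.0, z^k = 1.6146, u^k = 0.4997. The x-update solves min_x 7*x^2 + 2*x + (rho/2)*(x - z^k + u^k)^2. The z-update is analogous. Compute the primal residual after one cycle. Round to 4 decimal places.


ADMM iteration with rho = 5.0, z^k = 1.6146, u^k = 0.4997
Step 1: x-update.
Minimize 7*x^2 + 2*x + (5.0/2)*(x - 1.6146 + 0.4997)^2
FOC: (2*7 + 5.0)*x = -2 + 5.0*(1.6146 - 0.4997)
x^{k+1} = 0.1881
Step 2: z-update.
Minimize 5*z^2 + 12*z + (5.0/2)*(0.1881 - z + 0.4997)^2
FOC: (2*5 + 5.0)*z = -12 + 5.0*(0.1881 + 0.4997)
z^{k+1} = -0.5707
Step 3: u-update.
u^{k+1} = 0.4997 + 0.1881 + 0.5707 = 1.2586
Step 4: Primal residual = |0.1881 + 0.5707| = 0.7589


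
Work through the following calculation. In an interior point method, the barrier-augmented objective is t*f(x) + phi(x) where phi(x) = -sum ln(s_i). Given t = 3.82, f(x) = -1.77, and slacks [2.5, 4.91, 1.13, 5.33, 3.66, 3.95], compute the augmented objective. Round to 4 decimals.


Step 1: Compute log-barrier.
ln values: [0.9163, 1.5913, 0.1222, 1.6734, 1.2975, 1.3737]
phi = -(0.9163 + 1.5913 + 0.1222 + 1.6734 + 1.2975 + 1.3737) = -6.9743
Step 2: Compute augmented objective.
t*f(x) = 3.82*-1.77 = -6.7614
Total = -6.7614 - 6.9743 = -13.7357


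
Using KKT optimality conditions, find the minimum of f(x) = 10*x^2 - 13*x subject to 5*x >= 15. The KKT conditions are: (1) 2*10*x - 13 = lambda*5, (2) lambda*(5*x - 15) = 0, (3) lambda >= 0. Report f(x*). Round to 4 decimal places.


Step 1: Try lambda = 0 (constraint inactive).
x_unc = 13/(2*10) = 0.65
Check: 5*0.65 = 3.25 < 15 -- violated!
Step 2: Constraint must be active: 5*x = 15
x* = 15/5 = 3.0
lambda = (2*10*3.0 - 13)/5 = 9.4
Step 3: Compute optimal value.
f(x*) = 10*3.0^2 - 13*3.0 = 51.0


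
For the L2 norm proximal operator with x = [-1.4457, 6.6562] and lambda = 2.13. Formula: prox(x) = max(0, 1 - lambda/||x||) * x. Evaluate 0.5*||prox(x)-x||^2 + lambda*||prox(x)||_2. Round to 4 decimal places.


Step 1: Compute ||x||.
||x|| = 6.8114
Step 2: Compute scaling factor.
scale = max(0, 1 - 2.13/6.8114) = 0.6873
Step 3: prox(x) = [-0.9936, 4.5747]
||prox(x)|| = 4.6814
Step 4: Proximal objective.
0.5*||prox-x||^2 = 2.2685
lambda*||prox|| = 9.9714
Total = 12.2398


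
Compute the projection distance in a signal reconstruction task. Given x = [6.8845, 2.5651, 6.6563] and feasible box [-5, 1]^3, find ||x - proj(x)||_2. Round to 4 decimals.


Project each component onto [-5, 1].
clip(6.8845) = 1.0, clip(2.5651) = 1.0, clip(6.6563) = 1.0
Projection = [1.0, 1.0, 1.0]
Squared diffs: [34.6273, 2.4495, 31.9937]
Distance = sqrt(69.0705) = 8.3109


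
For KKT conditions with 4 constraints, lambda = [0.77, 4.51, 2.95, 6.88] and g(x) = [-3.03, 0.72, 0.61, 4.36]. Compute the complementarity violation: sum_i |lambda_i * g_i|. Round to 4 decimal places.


KKT complementary slackness check:
lambda_1 * g_1 = 0.77 * -3.03 = -2.3331
lambda_2 * g_2 = 4.51 * 0.72 = 3.2472
lambda_3 * g_3 = 2.95 * 0.61 = 1.7995
lambda_4 * g_4 = 6.88 * 4.36 = 29.9968
Total violation = 2.3331 + 3.2472 + 1.7995 + 29.9968 = 37.3766


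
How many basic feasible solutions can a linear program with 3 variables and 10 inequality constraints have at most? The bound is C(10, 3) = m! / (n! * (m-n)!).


Each vertex corresponds to some choice of n active constraints out of m, so the number of vertices is at most C(m, n) = m! / (n!(m-n)!).
m = 10, n = 3
Numerator: 10 * 9 * 8
Denominator: 3! = 6
C(10, 3) = 120


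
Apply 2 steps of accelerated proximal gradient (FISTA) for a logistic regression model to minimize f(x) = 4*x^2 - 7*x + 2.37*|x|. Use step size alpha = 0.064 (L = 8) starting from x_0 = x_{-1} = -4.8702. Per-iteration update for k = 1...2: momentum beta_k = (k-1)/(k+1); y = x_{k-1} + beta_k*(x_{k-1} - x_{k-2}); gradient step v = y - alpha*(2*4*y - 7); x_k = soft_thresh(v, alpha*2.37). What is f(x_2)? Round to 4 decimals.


FISTA on f(x) = 4*x^2 - 7*x + 2.37*|x|
L = 8, alpha = 0.064
Iteration 1: beta = 0.0, y = -4.8702 + 0.0*(-4.8702 + 4.8702) = -4.8702
  grad(y) = -45.9616, v = y - alpha*grad = -1.9287
  prox(v) = soft_thresh(-1.9287, 0.1517) = -1.777
Iteration 2: beta = 0.3333, y = -1.777 + 0.3333*(-1.777 + 4.8702) = -0.7459
  grad(y) = -12.9672, v = y - alpha*grad = 0.084
  prox(v) = soft_thresh(0.084, 0.1517) = 0.0
f(x_2) = 4*0.0^2 - 7*0.0 + 2.37*|0.0| = 0.0


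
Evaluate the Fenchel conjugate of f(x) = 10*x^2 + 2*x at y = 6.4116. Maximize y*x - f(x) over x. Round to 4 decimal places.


f*(y) = sup_x {y*x - a*x^2 - b*x} = sup_x {(y-b)*x - a*x^2}
FOC: (y - b) - 2a*x = 0 => x* = (y - b)/(2a)
x* = (6.4116 - 2)/(2*10) = 0.2206
f*(6.4116) = (y-b)^2/(4a) = (6.4116 - 2)^2/(4*10)
= 19.4622/40 = 0.4866


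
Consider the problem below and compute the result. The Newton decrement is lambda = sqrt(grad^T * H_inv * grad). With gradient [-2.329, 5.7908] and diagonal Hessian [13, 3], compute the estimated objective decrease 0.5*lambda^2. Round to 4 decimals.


Step 1: H is diagonal, so H^(-1) * g = [-0.1792, 1.9303].
Step 2: g^T H^(-1) g = sum_i g_i^2 / H_ii
  = (-2.329)^2/13 + (5.7908)^2/3
  = 0.4172 + 11.1778 = 11.595
Step 3: Objective decrease = 0.5 * g^T H^(-1) g = 5.7975


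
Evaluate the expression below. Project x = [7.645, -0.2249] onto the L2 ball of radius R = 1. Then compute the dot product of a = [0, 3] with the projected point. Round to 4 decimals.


Step 1: Compute ||x|| (intermediates to 6 decimals).
||x|| = sqrt(7.645^2 + (-0.2249)^2) = 7.648307
Step 2: Project.
Since ||x|| > R, scale = R/||x|| = 1/7.648307 = 0.130748, proj(x) = scale * x
proj(x) = [0.999568, -0.029405]
Step 3: Dot product.
a^T * proj(x) = 0*0.999568 + 3*(-0.029405) = -0.0882


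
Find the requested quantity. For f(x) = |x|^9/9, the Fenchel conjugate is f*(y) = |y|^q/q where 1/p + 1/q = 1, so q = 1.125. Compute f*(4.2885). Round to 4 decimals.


The conjugate exponent q satisfies 1/p + 1/q = 1.
p = 9, so q = 9/(9 - 1) = 1.125
|y|^q = 4.2885^1.125 = 5.1445
f*(4.2885) = 5.1445 / 1.125 = 4.5729


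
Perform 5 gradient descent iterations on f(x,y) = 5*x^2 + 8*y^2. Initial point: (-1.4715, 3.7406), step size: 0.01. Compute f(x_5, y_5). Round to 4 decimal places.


Gradient descent on f(x,y) = 5*x^2 + 8*y^2.
Starting point: (-1.4715, 3.7406), alpha = 0.01
Step 1: grad_x = 2*5*-1.4715 = -14.715, grad_y = 2*8*3.7406 = 59.8496
  x_1 = -1.4715 - 0.01*-14.715 = -1.3244
  y_1 = 3.7406 - 0.01*59.8496 = 3.1421
Step 2: grad_x = 2*5*-1.3244 = -13.2435, grad_y = 2*8*3.1421 = 50.2737
  x_2 = -1.3244 - 0.01*-13.2435 = -1.1919
  y_2 = 3.1421 - 0.01*50.2737 = 2.6394
Step 3: grad_x = 2*5*-1.1919 = -11.9192, grad_y = 2*8*2.6394 = 42.2299
  x_3 = -1.1919 - 0.01*-11.9192 = -1.0727
  y_3 = 2.6394 - 0.01*42.2299 = 2.2171
Step 4: grad_x = 2*5*-1.0727 = -10.7272, grad_y = 2*8*2.2171 = 35.4731
  x_4 = -1.0727 - 0.01*-10.7272 = -0.9655
  y_4 = 2.2171 - 0.01*35.4731 = 1.8623
Step 5: grad_x = 2*5*-0.9655 = -9.6545, grad_y = 2*8*1.8623 = 29.7974
  x_5 = -0.9655 - 0.01*-9.6545 = -0.8689
  y_5 = 1.8623 - 0.01*29.7974 = 1.5644
f(-0.8689, 1.5644) = 5*(-0.8689)^2 + 8*1.5644^2 = 23.3529


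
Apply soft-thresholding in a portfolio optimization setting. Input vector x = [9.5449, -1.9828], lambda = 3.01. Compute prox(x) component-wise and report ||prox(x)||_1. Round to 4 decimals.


Soft-thresholding with lambda = 3.01:
prox(9.5449) = sign(9.5449)*max(|9.5449| - 3.01, 0) = 6.5349
prox(-1.9828) = sign(-1.9828)*max(|-1.9828| - 3.01, 0) = 0.0
prox(x) = [6.5349, 0.0]
||prox(x)||_1 = 6.5349 + 0.0 = 6.5349


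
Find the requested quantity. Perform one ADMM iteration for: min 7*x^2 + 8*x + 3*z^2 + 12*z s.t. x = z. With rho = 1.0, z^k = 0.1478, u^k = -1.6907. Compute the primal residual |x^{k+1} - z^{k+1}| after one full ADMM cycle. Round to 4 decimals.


ADMM iteration with rho = 1.0, z^k = 0.1478, u^k = -1.6907
Step 1: x-update.
Minimize 7*x^2 + 8*x + (1.0/2)*(x - 0.1478 - 1.6907)^2
FOC: (2*7 + 1.0)*x = -8 + 1.0*(0.1478 + 1.6907)
x^{k+1} = -0.4108
Step 2: z-update.
Minimize 3*z^2 + 12*z + (1.0/2)*(-0.4108 - z - 1.6907)^2
FOC: (2*3 + 1.0)*z = -12 + 1.0*(-0.4108 - 1.6907)
z^{k+1} = -2.0145
Step 3: u-update.
u^{k+1} = -1.6907 - 0.4108 + 2.0145 = -0.087
Step 4: Primal residual = |-0.4108 + 2.0145| = 1.6037


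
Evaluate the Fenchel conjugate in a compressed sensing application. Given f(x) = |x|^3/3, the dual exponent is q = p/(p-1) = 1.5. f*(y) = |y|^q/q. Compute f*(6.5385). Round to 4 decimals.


The conjugate exponent q satisfies 1/p + 1/q = 1.
p = 3, so q = 3/(3 - 1) = 1.5
|y|^q = 6.5385^1.5 = 16.7193
f*(6.5385) = 16.7193 / 1.5 = 11.1462


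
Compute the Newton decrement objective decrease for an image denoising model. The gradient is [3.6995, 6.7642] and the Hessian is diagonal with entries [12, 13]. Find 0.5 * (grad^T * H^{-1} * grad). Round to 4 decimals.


Step 1: H is diagonal, so H^(-1) * g = [0.3083, 0.5203].
Step 2: g^T H^(-1) g = sum_i g_i^2 / H_ii
  = (3.6995)^2/12 + (6.7642)^2/13
  = 1.1405 + 3.5196 = 4.6601
Step 3: Objective decrease = 0.5 * g^T H^(-1) g = 2.33


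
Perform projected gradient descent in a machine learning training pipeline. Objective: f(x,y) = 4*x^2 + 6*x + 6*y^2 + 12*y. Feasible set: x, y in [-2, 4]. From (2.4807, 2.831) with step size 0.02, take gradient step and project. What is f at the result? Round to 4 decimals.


Step 1: Compute gradient at (2.4807, 2.831).
grad_x = 2*4*2.4807 + 6 = 25.8456
grad_y = 2*6*2.831 + 12 = 45.972
Step 2: Gradient step.
x_raw = 2.4807 - 0.02*25.8456 = 1.9638
y_raw = 2.831 - 0.02*45.972 = 1.9116
Step 3: Project onto [-2, 4].
x_proj = clip(1.9638) = 1.9638
y_proj = clip(1.9116) = 1.9116
Step 4: Evaluate f.
f(1.9638, 1.9116) = 72.0717


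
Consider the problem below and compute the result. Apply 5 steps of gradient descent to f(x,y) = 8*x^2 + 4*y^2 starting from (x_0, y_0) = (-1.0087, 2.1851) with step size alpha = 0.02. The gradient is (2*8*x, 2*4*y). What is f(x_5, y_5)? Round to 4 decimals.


Gradient descent on f(x,y) = 8*x^2 + 4*y^2.
Starting point: (-1.0087, 2.1851), alpha = 0.02
Step 1: grad_x = 2*8*-1.0087 = -16.1392, grad_y = 2*4*2.1851 = 17.4808
  x_1 = -1.0087 - 0.02*-16.1392 = -0.6859
  y_1 = 2.1851 - 0.02*17.4808 = 1.8355
Step 2: grad_x = 2*8*-0.6859 = -10.9747, grad_y = 2*4*1.8355 = 14.6839
  x_2 = -0.6859 - 0.02*-10.9747 = -0.4664
  y_2 = 1.8355 - 0.02*14.6839 = 1.5418
Step 3: grad_x = 2*8*-0.4664 = -7.4628, grad_y = 2*4*1.5418 = 12.3345
  x_3 = -0.4664 - 0.02*-7.4628 = -0.3172
  y_3 = 1.5418 - 0.02*12.3345 = 1.2951
Step 4: grad_x = 2*8*-0.3172 = -5.0747, grad_y = 2*4*1.2951 = 10.3609
  x_4 = -0.3172 - 0.02*-5.0747 = -0.2157
  y_4 = 1.2951 - 0.02*10.3609 = 1.0879
Step 5: grad_x = 2*8*-0.2157 = -3.4508, grad_y = 2*4*1.0879 = 8.7032
  x_5 = -0.2157 - 0.02*-3.4508 = -0.1467
  y_5 = 1.0879 - 0.02*8.7032 = 0.9138
f(-0.1467, 0.9138) = 8*(-0.1467)^2 + 4*0.9138^2 = 3.5124


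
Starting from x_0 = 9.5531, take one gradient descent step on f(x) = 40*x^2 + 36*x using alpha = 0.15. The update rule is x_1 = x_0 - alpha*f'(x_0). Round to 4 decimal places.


We compute the gradient at x_0 and apply the update.
f'(x) = 80*x + 36
f'(9.5531) = 80*9.5531 + 36 = 800.248
x_1 = 9.5531 - 0.15*800.248 = -110.4841


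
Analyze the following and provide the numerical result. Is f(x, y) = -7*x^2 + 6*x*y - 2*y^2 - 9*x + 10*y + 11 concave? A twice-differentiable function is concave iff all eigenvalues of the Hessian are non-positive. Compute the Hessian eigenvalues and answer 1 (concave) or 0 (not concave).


The Hessian of f(x,y) = -7*x^2 + 6*x*y - 2*y^2 - 9*x + 10*y + 11 is:
H = [[-14, 6], [6, -4]]
Trace = -14 - 4 = -18
Determinant = -14*-4 - (6)^2 = 20
Discriminant = (-18)^2 - 4*20 = 244.0
Eigenvalues: lambda_1 = -16.8102, lambda_2 = -1.1898
The function is concave.

1


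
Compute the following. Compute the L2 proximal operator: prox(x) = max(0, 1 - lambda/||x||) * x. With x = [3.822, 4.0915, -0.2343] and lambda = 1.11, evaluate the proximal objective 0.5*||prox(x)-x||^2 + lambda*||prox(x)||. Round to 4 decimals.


Step 1: Compute ||x||.
||x|| = 5.6038
Step 2: Compute scaling factor.
scale = max(0, 1 - 1.11/5.6038) = 0.8019
Step 3: prox(x) = [3.0649, 3.2811, -0.1879]
||prox(x)|| = 4.4938
Step 4: Proximal objective.
0.5*||prox-x||^2 = 0.6161
lambda*||prox|| = 4.9881
Total = 5.6042


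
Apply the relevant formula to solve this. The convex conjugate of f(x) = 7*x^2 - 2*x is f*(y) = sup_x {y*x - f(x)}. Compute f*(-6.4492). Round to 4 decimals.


f*(y) = sup_x {y*x - a*x^2 - b*x} = sup_x {(y-b)*x - a*x^2}
FOC: (y - b) - 2a*x = 0 => x* = (y - b)/(2a)
x* = (-6.4492 + 2)/(2*7) = -0.3178
f*(-6.4492) = (y-b)^2/(4a) = (-6.4492 + 2)^2/(4*7)
= 19.7954/28 = 0.707


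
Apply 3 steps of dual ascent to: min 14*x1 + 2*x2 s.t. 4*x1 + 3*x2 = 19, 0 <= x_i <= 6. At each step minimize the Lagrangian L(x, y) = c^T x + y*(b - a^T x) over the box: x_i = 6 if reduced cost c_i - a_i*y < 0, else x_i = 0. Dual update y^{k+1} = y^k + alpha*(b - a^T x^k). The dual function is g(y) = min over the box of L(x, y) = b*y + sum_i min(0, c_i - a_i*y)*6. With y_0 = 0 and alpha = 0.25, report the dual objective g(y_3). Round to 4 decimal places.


Dual ascent for LP: min 14*x1 + 2*x2, 4*x1 + 3*x2 = 19, 0 <= x_i <= 6
Step 1: y^k = 0.0, reduced costs: (14.0, 2.0)
  x^k = (0.0, 0.0), subgradient = b - a^T x = 19.0
  y^{k+1} = 0.0 + 0.25*19.0 = 4.75
Step 2: y^k = 4.75, reduced costs: (-5.0, -12.25)
  x^k = (6.0, 6.0), subgradient = b - a^T x = -23.0
  y^{k+1} = 4.75 + 0.25*-23.0 = -1.0
Step 3: y^k = -1.0, reduced costs: (18.0, 5.0)
  x^k = (0.0, 0.0), subgradient = b - a^T x = 19.0
  y^{k+1} = -1.0 + 0.25*19.0 = 3.75
Dual objective at y_3 = 3.75: reduced costs (-1.0, -9.25), box minimizer x = (6.0, 6.0)
g(y_3) = b*y + (c1 - a1*y)*x1 + (c2 - a2*y)*x2 = 19*3.75 + (-1.0)*6.0 + (-9.25)*6.0 = 71.25 - 6.0 - 55.5 = 9.75


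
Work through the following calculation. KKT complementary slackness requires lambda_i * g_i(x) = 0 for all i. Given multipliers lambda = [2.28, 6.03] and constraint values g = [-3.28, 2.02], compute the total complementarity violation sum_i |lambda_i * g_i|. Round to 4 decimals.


KKT complementary slackness check:
lambda_1 * g_1 = 2.28 * -3.28 = -7.4784
lambda_2 * g_2 = 6.03 * 2.02 = 12.1806
Total violation = 7.4784 + 12.1806 = 19.659


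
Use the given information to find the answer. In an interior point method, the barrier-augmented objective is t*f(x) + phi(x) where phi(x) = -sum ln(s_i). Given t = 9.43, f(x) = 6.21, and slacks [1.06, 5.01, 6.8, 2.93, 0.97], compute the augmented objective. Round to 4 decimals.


Step 1: Compute log-barrier.
ln values: [0.0583, 1.6114, 1.9169, 1.075, -0.0305]
phi = -(0.0583 + 1.6114 + 1.9169 + 1.075 - 0.0305) = -4.6312
Step 2: Compute augmented objective.
t*f(x) = 9.43*6.21 = 58.5603
Total = 58.5603 - 4.6312 = 53.9291


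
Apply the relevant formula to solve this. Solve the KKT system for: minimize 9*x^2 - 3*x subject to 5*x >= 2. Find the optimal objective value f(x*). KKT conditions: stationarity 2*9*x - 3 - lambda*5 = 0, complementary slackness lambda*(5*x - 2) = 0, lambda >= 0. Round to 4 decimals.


Step 1: Try lambda = 0 (constraint inactive).
x_unc = 3/(2*9) = 0.1667
Check: 5*0.1667 = 0.8335 < 2 -- violated!
Step 2: Constraint must be active: 5*x = 2
x* = 2/5 = 0.4
lambda = (2*9*0.4 - 3)/5 = 0.84
Step 3: Compute optimal value.
f(x*) = 9*0.4^2 - 3*0.4 = 0.24


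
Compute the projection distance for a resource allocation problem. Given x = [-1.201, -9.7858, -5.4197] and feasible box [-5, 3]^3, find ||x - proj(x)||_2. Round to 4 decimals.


Project each component onto [-5, 3].
clip(-1.201) = -1.201, clip(-9.7858) = -5.0, clip(-5.4197) = -5.0
Projection = [-1.201, -5.0, -5.0]
Squared diffs: [0.0, 22.9039, 0.1761]
Distance = sqrt(23.08) = 4.8042


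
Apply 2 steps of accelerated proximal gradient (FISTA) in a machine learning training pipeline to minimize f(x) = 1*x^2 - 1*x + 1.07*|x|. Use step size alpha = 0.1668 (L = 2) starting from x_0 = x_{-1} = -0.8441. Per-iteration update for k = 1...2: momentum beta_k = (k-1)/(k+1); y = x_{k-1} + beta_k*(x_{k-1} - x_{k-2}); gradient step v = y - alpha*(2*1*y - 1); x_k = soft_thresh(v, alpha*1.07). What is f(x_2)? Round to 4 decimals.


FISTA on f(x) = 1*x^2 - 1*x + 1.07*|x|
L = 2, alpha = 0.1668
Iteration 1: beta = 0.0, y = -0.8441 + 0.0*(-0.8441 + 0.8441) = -0.8441
  grad(y) = -2.6882, v = y - alpha*grad = -0.3957
  prox(v) = soft_thresh(-0.3957, 0.1785) = -0.2172
Iteration 2: beta = 0.3333, y = -0.2172 + 0.3333*(-0.2172 + 0.8441) = -0.0083
  grad(y) = -1.0166, v = y - alpha*grad = 0.1613
  prox(v) = soft_thresh(0.1613, 0.1785) = 0.0
f(x_2) = 1*0.0^2 - 1*0.0 + 1.07*|0.0| = 0.0


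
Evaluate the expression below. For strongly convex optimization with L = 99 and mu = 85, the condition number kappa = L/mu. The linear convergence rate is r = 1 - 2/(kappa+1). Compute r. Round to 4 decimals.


Step 1: Compute the condition number.
kappa = L/mu = 99/85 = 1.1647
Step 2: Compute the convergence rate.
r = 1 - 2/(kappa + 1) = 1 - 2*mu/(L + mu) = (L - mu)/(L + mu) = 14/184 = 0.0761


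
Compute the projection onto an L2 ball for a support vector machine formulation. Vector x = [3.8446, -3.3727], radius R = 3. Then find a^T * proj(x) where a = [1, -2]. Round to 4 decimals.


Step 1: Compute ||x|| (intermediates to 6 decimals).
||x|| = sqrt(3.8446^2 + (-3.3727)^2) = 5.114299
Step 2: Project.
Since ||x|| > R, scale = R/||x|| = 3/5.114299 = 0.586591, proj(x) = scale * x
proj(x) = [2.255208, -1.978395]
Step 3: Dot product.
a^T * proj(x) = 1*2.255208 - 2*(-1.978395) = 6.212


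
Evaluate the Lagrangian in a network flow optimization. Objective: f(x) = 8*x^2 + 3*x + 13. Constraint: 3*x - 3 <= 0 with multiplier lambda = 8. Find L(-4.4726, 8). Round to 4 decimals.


Step 1: Evaluate f(x).
f(-4.4726) = 8*(-4.4726)^2 + 3*(-4.4726) + 13 = 159.6154
Step 2: Evaluate g(x).
g(-4.4726) = 3*-4.4726 - 3 = -16.4178
Step 3: Compute Lagrangian.
L = 159.6154 + 8*-16.4178 = 28.273


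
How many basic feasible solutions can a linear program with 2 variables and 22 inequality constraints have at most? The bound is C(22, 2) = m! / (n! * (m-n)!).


Each vertex corresponds to some choice of n active constraints out of m, so the number of vertices is at most C(m, n) = m! / (n!(m-n)!).
m = 22, n = 2
Numerator: 22 * 21
Denominator: 2! = 2
C(22, 2) = 231


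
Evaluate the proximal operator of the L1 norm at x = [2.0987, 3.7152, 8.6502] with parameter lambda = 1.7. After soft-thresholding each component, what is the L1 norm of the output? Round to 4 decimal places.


Soft-thresholding with lambda = 1.7:
prox(2.0987) = sign(2.0987)*max(|2.0987| - 1.7, 0) = 0.3987
prox(3.7152) = sign(3.7152)*max(|3.7152| - 1.7, 0) = 2.0152
prox(8.6502) = sign(8.6502)*max(|8.6502| - 1.7, 0) = 6.9502
prox(x) = [0.3987, 2.0152, 6.9502]
||prox(x)||_1 = 0.3987 + 2.0152 + 6.9502 = 9.3641


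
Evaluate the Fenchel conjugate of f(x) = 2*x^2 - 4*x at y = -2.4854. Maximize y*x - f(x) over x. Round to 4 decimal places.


f*(y) = sup_x {y*x - a*x^2 - b*x} = sup_x {(y-b)*x - a*x^2}
FOC: (y - b) - 2a*x = 0 => x* = (y - b)/(2a)
x* = (-2.4854 + 4)/(2*2) = 0.3787
f*(-2.4854) = (y-b)^2/(4a) = (-2.4854 + 4)^2/(4*2)
= 2.294/8 = 0.2868
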